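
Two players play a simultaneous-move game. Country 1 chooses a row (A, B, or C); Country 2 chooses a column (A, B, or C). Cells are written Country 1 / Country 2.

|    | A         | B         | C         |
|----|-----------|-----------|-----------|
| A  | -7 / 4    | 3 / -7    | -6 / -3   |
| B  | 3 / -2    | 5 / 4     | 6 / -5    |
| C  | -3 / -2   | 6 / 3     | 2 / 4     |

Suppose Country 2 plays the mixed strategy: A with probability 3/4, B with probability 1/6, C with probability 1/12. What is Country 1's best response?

Compute Country 1's expected payoff from each pure strategy against the given mix.
A: (3/4)·(-7) + (1/6)·3 + (1/12)·(-6) = -21/4
B: (3/4)·3 + (1/6)·5 + (1/12)·6 = 43/12
C: (3/4)·(-3) + (1/6)·6 + (1/12)·2 = -13/12
Highest expected payoff is 43/12, from B.

B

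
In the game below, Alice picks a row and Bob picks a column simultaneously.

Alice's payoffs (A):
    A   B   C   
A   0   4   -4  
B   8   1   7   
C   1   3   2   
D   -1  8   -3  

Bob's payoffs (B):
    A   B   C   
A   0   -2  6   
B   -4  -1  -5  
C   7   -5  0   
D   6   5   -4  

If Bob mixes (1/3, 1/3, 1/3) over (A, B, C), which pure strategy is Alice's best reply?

B

Alice's best reply maximizes expected payoff against the mix.
A: (1/3)·0 + (1/3)·4 + (1/3)·(-4) = 0
B: (1/3)·8 + (1/3)·1 + (1/3)·7 = 16/3
C: (1/3)·1 + (1/3)·3 + (1/3)·2 = 2
D: (1/3)·(-1) + (1/3)·8 + (1/3)·(-3) = 4/3
Highest expected payoff is 16/3, from B.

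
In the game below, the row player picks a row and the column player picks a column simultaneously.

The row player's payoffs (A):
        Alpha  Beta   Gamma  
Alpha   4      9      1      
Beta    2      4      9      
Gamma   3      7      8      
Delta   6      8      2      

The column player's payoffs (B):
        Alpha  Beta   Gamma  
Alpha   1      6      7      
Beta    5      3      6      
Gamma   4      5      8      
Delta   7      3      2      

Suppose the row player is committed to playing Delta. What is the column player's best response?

Alpha

With the row player fixed at Delta, the column player's payoffs are: Alpha → 7, Beta → 3, Gamma → 2.
The maximum is 7, achieved by Alpha.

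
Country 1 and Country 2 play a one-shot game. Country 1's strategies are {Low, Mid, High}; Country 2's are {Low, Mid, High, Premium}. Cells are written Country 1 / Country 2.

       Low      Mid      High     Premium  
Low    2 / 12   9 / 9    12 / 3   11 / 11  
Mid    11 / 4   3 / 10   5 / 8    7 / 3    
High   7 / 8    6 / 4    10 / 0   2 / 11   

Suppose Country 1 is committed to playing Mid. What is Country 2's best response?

Mid

With Country 1 fixed at Mid, Country 2's payoffs are: Low → 4, Mid → 10, High → 8, Premium → 3.
The maximum is 10, achieved by Mid.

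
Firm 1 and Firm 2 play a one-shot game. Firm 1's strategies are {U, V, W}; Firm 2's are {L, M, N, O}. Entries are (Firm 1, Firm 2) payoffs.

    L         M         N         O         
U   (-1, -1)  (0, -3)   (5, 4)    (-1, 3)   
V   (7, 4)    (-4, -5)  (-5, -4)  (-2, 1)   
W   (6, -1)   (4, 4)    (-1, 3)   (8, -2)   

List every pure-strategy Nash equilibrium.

Find each player's best response to every opponent strategy; NE are the intersections.
Firm 1's best responses — vs L: V (payoff 7); vs M: W (payoff 4); vs N: U (payoff 5); vs O: W (payoff 8).
Firm 2's best responses — vs U: N (payoff 4); vs V: L (payoff 4); vs W: M (payoff 4).
Mutual best responses occur at (U, N), (V, L), and (W, M); at each, neither player gains by switching.

(U, N), (V, L), and (W, M)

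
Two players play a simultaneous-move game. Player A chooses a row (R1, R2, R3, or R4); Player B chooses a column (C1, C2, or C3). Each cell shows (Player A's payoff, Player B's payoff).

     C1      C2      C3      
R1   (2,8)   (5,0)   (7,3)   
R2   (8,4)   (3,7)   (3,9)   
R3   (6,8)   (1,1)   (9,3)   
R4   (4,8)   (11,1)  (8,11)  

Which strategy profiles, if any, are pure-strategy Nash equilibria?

Check mutual best responses: a cell is a NE iff neither player can gain by unilaterally deviating.
Player A's best responses — vs C1: R2 (payoff 8); vs C2: R4 (payoff 11); vs C3: R3 (payoff 9).
Player B's best responses — vs R1: C1 (payoff 8); vs R2: C3 (payoff 9); vs R3: C1 (payoff 8); vs R4: C3 (payoff 11).
No cell has both players best-responding. For instance, Player A's best reply to C1 is R2, but against R2 Player B prefers C3 over C1.

No pure-strategy Nash equilibrium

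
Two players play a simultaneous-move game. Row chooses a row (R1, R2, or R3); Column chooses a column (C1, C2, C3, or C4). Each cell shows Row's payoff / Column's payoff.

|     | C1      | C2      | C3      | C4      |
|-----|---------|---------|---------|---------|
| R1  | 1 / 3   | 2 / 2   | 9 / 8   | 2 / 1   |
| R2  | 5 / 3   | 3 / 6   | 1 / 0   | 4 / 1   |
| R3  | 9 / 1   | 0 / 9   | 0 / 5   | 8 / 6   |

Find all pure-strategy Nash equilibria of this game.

Find each player's best response to every opponent strategy; NE are the intersections.
Row's best responses — vs C1: R3 (payoff 9); vs C2: R2 (payoff 3); vs C3: R1 (payoff 9); vs C4: R3 (payoff 8).
Column's best responses — vs R1: C3 (payoff 8); vs R2: C2 (payoff 6); vs R3: C2 (payoff 9).
Mutual best responses occur at (R1, C3) and (R2, C2); at each, neither player gains by switching.

(R1, C3) and (R2, C2)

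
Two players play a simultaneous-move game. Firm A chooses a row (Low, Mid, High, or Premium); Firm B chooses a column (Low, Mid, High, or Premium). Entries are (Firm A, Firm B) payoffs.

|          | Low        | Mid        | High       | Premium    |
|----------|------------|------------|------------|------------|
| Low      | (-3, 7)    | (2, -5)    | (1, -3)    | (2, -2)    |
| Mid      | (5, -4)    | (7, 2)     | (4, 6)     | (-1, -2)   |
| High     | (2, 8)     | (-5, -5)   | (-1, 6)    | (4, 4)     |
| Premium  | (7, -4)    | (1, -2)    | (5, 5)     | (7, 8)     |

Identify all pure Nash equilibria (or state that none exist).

Check mutual best responses: a cell is a NE iff neither player can gain by unilaterally deviating.
Firm A's best responses — vs Low: Premium (payoff 7); vs Mid: Mid (payoff 7); vs High: Premium (payoff 5); vs Premium: Premium (payoff 7).
Firm B's best responses — vs Low: Low (payoff 7); vs Mid: High (payoff 6); vs High: Low (payoff 8); vs Premium: Premium (payoff 8).
The only mutual best response is (Premium, Premium); neither player gains by switching there.

(Premium, Premium)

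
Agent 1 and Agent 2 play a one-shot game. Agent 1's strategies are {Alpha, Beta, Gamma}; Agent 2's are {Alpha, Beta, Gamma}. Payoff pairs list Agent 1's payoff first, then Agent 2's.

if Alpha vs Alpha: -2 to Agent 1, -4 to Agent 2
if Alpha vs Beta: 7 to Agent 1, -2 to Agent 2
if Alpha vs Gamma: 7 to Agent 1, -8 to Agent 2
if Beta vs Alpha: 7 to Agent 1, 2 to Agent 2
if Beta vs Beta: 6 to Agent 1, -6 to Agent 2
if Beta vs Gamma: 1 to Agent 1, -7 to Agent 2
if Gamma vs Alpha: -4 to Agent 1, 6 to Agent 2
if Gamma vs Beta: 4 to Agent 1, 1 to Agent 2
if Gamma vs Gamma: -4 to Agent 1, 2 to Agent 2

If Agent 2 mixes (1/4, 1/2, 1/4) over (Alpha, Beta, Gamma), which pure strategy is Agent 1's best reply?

Compute Agent 1's expected payoff from each pure strategy against the given mix.
Alpha: (1/4)·(-2) + (1/2)·7 + (1/4)·7 = 19/4
Beta: (1/4)·7 + (1/2)·6 + (1/4)·1 = 5
Gamma: (1/4)·(-4) + (1/2)·4 + (1/4)·(-4) = 0
Highest expected payoff is 5, from Beta.

Beta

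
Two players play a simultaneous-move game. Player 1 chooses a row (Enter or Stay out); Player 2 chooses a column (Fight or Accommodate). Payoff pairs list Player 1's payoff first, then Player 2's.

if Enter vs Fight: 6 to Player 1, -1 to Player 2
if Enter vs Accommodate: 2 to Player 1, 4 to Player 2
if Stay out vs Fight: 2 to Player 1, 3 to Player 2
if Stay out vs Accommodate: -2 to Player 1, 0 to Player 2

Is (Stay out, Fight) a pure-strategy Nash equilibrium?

Holding Player 2 at Fight: Player 1 gets 2 from Stay out but could get 6 by switching to Enter. Player 1 has a profitable deviation.

No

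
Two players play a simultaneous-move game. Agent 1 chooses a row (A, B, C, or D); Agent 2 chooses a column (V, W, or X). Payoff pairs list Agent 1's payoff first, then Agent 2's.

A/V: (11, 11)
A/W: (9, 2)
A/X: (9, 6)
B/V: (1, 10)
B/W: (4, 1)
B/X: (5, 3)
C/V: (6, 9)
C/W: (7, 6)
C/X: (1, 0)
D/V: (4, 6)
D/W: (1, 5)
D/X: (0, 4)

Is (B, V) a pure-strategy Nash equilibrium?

No

Holding Agent 2 at V: Agent 1 gets 1 from B but could get 11 by switching to A. Agent 1 has a profitable deviation.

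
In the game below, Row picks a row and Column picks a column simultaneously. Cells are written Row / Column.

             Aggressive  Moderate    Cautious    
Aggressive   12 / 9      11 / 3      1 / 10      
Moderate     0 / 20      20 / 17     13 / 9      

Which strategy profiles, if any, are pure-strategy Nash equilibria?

There is no pure-strategy Nash equilibrium

Find each player's best response to every opponent strategy; NE are the intersections.
Row's best responses — vs Aggressive: Aggressive (payoff 12); vs Moderate: Moderate (payoff 20); vs Cautious: Moderate (payoff 13).
Column's best responses — vs Aggressive: Cautious (payoff 10); vs Moderate: Aggressive (payoff 20).
No cell has both players best-responding. For instance, Row's best reply to Cautious is Moderate, but against Moderate Column prefers Aggressive over Cautious.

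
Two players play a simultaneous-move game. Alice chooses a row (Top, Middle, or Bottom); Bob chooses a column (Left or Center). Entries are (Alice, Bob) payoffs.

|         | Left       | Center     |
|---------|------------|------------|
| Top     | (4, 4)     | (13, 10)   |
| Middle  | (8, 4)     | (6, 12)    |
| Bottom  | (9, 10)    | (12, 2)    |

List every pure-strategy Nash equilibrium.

A profile is a Nash equilibrium when each player is best-responding to the other.
Alice's best responses — vs Left: Bottom (payoff 9); vs Center: Top (payoff 13).
Bob's best responses — vs Top: Center (payoff 10); vs Middle: Center (payoff 12); vs Bottom: Left (payoff 10).
Mutual best responses occur at (Top, Center) and (Bottom, Left); at each, neither player gains by switching.

(Top, Center) and (Bottom, Left)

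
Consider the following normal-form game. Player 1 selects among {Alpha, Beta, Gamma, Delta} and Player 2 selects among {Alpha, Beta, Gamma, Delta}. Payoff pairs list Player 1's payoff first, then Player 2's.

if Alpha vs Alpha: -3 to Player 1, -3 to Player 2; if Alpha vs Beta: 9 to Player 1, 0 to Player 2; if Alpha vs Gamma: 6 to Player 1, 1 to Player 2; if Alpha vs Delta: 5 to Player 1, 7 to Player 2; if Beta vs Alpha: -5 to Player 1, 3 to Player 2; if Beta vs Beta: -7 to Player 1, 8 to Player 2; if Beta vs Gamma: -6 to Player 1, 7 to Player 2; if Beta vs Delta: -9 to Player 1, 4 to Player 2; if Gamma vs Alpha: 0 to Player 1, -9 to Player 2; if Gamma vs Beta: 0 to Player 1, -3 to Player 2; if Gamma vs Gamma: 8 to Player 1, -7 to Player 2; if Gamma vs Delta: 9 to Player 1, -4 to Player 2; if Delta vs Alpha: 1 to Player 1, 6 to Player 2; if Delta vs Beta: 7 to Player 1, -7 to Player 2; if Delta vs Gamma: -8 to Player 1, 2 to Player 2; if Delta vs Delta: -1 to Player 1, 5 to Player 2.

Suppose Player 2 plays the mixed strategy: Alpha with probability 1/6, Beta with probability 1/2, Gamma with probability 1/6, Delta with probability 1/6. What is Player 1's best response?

Alpha

Compute Player 1's expected payoff from each pure strategy against the given mix.
Alpha: (1/6)·(-3) + (1/2)·9 + (1/6)·6 + (1/6)·5 = 35/6
Beta: (1/6)·(-5) + (1/2)·(-7) + (1/6)·(-6) + (1/6)·(-9) = -41/6
Gamma: (1/6)·0 + (1/2)·0 + (1/6)·8 + (1/6)·9 = 17/6
Delta: (1/6)·1 + (1/2)·7 + (1/6)·(-8) + (1/6)·(-1) = 13/6
Highest expected payoff is 35/6, from Alpha.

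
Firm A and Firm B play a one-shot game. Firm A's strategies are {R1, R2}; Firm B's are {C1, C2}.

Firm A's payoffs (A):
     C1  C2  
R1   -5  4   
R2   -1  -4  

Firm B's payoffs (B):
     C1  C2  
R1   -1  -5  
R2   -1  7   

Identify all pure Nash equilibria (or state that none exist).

No pure-strategy Nash equilibrium

Find each player's best response to every opponent strategy; NE are the intersections.
Firm A's best responses — vs C1: R2 (payoff -1); vs C2: R1 (payoff 4).
Firm B's best responses — vs R1: C1 (payoff -1); vs R2: C2 (payoff 7).
No cell has both players best-responding. For instance, Firm A's best reply to C1 is R2, but against R2 Firm B prefers C2 over C1.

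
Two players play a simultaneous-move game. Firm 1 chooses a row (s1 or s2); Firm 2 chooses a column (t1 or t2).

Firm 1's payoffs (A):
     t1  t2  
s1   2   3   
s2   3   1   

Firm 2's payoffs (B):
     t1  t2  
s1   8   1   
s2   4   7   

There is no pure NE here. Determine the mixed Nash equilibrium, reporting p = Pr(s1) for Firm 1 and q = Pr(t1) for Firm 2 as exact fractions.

In a mixed NE each player is indifferent between their pure strategies, so the opponent's mix sets the indifference.
Firm 2 indifferent between t1 and t2: p·8 + (1−p)·4 = p·1 + (1−p)·7 ⟹ 4 + 4p = 7 + (-6)p ⟹ p = 3/10.
Firm 1 indifferent between s1 and s2: q·2 + (1−q)·3 = q·3 + (1−q)·1 ⟹ 3 + (-1)q = 1 + 2q ⟹ q = 2/3.

p = 3/10, q = 2/3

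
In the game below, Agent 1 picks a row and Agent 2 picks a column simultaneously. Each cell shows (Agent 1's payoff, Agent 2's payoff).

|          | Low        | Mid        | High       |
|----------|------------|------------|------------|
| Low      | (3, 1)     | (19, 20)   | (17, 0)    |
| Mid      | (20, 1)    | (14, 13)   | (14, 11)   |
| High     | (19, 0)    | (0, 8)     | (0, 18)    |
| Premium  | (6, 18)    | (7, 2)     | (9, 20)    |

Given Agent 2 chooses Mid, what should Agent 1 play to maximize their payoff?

Low

With Agent 2 fixed at Mid, Agent 1's payoffs are: Low → 19, Mid → 14, High → 0, Premium → 7.
The maximum is 19, achieved by Low.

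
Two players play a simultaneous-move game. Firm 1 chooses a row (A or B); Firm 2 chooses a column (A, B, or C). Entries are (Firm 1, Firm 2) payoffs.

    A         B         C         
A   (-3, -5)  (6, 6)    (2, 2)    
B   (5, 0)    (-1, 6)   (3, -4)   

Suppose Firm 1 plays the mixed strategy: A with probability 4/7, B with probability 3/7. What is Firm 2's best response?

Compute Firm 2's expected payoff from each pure strategy against the given mix.
A: (4/7)·(-5) + (3/7)·0 = -20/7
B: (4/7)·6 + (3/7)·6 = 6
C: (4/7)·2 + (3/7)·(-4) = -4/7
Highest expected payoff is 6, from B.

B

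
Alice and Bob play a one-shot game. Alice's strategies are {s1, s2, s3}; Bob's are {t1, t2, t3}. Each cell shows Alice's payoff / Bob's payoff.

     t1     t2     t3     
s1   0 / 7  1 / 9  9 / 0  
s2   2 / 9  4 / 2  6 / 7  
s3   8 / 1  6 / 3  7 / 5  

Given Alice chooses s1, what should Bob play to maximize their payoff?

With Alice fixed at s1, Bob's payoffs are: t1 → 7, t2 → 9, t3 → 0.
The maximum is 9, achieved by t2.

t2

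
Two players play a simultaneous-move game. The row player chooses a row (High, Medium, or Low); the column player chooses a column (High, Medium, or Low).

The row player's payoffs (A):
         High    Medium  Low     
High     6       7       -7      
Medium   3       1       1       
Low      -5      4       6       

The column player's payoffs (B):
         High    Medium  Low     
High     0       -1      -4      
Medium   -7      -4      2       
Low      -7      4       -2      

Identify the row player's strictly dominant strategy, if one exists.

No strictly dominant strategy

A strategy is strictly dominant if it gives the row player a strictly higher payoff than every other strategy, against every choice by the opponent.
High is not dominant: against Low, Medium gives 1 > -7.
Medium is not dominant: against High, High gives 6 > 3.
Low is not dominant: against High, High gives 6 > -5.
No single strategy is best against every opponent action.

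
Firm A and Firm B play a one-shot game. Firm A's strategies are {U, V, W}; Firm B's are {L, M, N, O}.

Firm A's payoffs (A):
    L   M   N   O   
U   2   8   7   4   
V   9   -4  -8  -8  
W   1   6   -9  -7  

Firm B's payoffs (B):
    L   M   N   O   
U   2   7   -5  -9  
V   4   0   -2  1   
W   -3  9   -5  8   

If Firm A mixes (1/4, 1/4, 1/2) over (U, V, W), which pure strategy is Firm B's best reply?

M

Compute Firm B's expected payoff from each pure strategy against the given mix.
L: (1/4)·2 + (1/4)·4 + (1/2)·(-3) = 0
M: (1/4)·7 + (1/4)·0 + (1/2)·9 = 25/4
N: (1/4)·(-5) + (1/4)·(-2) + (1/2)·(-5) = -17/4
O: (1/4)·(-9) + (1/4)·1 + (1/2)·8 = 2
Highest expected payoff is 25/4, from M.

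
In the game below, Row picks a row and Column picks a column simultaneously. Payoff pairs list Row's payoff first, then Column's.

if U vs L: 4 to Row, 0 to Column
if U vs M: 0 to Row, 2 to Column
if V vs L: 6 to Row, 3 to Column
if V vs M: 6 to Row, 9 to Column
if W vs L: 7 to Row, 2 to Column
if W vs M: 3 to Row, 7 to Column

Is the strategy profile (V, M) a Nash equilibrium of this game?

Yes

Holding Column at M: Row gets 6 from V, versus 0 from U, 3 from W. No profitable deviation for Row.
Holding Row at V: Column gets 9 from M, versus 3 from L. No profitable deviation for Column either.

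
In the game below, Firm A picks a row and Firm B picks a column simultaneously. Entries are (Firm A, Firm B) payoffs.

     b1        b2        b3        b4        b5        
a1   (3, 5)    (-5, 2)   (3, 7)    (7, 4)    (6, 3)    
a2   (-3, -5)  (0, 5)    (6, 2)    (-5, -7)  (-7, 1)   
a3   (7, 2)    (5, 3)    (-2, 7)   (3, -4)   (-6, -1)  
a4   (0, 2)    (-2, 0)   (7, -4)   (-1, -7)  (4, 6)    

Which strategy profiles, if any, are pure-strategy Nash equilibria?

No pure-strategy Nash equilibrium

Check mutual best responses: a cell is a NE iff neither player can gain by unilaterally deviating.
Firm A's best responses — vs b1: a3 (payoff 7); vs b2: a3 (payoff 5); vs b3: a4 (payoff 7); vs b4: a1 (payoff 7); vs b5: a1 (payoff 6).
Firm B's best responses — vs a1: b3 (payoff 7); vs a2: b2 (payoff 5); vs a3: b3 (payoff 7); vs a4: b5 (payoff 6).
No cell has both players best-responding. For instance, Firm A's best reply to b2 is a3, but against a3 Firm B prefers b3 over b2.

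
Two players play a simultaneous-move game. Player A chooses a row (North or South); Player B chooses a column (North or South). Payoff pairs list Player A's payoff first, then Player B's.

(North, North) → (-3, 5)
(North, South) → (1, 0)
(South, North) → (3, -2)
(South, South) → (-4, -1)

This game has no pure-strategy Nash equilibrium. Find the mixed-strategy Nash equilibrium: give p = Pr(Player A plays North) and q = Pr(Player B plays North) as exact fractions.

p = 1/6, q = 5/11

Each player's mixing probability is pinned down by making the *other* player indifferent.
Player B indifferent between North and South: p·5 + (1−p)·(-2) = p·0 + (1−p)·(-1) ⟹ (-2) + 7p = (-1) + 1p ⟹ p = 1/6.
Player A indifferent between North and South: q·(-3) + (1−q)·1 = q·3 + (1−q)·(-4) ⟹ 1 + (-4)q = (-4) + 7q ⟹ q = 5/11.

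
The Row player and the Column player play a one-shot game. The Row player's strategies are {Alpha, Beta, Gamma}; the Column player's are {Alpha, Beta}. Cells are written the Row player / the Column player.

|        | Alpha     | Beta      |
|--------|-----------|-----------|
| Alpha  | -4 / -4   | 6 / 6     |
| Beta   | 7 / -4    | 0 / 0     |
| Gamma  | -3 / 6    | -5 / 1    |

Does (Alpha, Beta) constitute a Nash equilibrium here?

Holding the Column player at Beta: the Row player gets 6 from Alpha, versus 0 from Beta, -5 from Gamma. No profitable deviation for the Row player.
Holding the Row player at Alpha: the Column player gets 6 from Beta, versus -4 from Alpha. No profitable deviation for the Column player either.

Yes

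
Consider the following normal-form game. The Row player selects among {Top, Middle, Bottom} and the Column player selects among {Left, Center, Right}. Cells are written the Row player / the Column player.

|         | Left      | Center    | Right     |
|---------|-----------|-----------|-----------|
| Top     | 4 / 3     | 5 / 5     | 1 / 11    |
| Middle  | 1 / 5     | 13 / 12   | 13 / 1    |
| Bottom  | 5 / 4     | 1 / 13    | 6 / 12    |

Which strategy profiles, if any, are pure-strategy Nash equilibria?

(Middle, Center)

Find each player's best response to every opponent strategy; NE are the intersections.
The Row player's best responses — vs Left: Bottom (payoff 5); vs Center: Middle (payoff 13); vs Right: Middle (payoff 13).
The Column player's best responses — vs Top: Right (payoff 11); vs Middle: Center (payoff 12); vs Bottom: Center (payoff 13).
The only mutual best response is (Middle, Center); neither player gains by switching there.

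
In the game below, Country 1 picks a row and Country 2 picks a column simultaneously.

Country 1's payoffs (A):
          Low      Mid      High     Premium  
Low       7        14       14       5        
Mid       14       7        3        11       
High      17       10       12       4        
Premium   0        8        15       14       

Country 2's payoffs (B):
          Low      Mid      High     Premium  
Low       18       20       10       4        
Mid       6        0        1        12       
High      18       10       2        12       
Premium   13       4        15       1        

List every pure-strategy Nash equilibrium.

(Low, Mid), (High, Low), and (Premium, High)

A profile is a Nash equilibrium when each player is best-responding to the other.
Country 1's best responses — vs Low: High (payoff 17); vs Mid: Low (payoff 14); vs High: Premium (payoff 15); vs Premium: Premium (payoff 14).
Country 2's best responses — vs Low: Mid (payoff 20); vs Mid: Premium (payoff 12); vs High: Low (payoff 18); vs Premium: High (payoff 15).
Mutual best responses occur at (Low, Mid), (High, Low), and (Premium, High); at each, neither player gains by switching.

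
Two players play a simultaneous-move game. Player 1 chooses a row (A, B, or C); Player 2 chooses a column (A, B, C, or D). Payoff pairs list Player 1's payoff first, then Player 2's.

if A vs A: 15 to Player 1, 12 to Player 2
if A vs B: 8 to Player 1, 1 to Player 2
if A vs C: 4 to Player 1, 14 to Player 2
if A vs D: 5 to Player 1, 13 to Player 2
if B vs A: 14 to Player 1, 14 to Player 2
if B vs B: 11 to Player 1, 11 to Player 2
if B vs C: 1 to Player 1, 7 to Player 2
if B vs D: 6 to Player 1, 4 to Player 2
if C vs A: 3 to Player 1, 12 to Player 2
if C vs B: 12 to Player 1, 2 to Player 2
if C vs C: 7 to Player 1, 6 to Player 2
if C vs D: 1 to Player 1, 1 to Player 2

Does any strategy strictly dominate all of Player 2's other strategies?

No strictly dominant strategy

Check whether one of Player 2's strategies beats all alternatives regardless of what the opponent does.
A is not dominant: against A, C gives 14 > 12.
B is not dominant: against A, A gives 12 > 1.
C is not dominant: against B, A gives 14 > 7.
D is not dominant: against A, C gives 14 > 13.
No single strategy is best against every opponent action.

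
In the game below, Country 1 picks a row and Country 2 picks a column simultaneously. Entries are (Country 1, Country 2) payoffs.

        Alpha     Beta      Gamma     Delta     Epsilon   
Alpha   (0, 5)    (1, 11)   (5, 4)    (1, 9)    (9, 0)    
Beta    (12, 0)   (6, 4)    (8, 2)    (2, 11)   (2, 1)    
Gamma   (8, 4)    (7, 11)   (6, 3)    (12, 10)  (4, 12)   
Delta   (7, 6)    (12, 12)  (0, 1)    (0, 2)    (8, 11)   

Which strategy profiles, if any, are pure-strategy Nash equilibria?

Check mutual best responses: a cell is a NE iff neither player can gain by unilaterally deviating.
Country 1's best responses — vs Alpha: Beta (payoff 12); vs Beta: Delta (payoff 12); vs Gamma: Beta (payoff 8); vs Delta: Gamma (payoff 12); vs Epsilon: Alpha (payoff 9).
Country 2's best responses — vs Alpha: Beta (payoff 11); vs Beta: Delta (payoff 11); vs Gamma: Epsilon (payoff 12); vs Delta: Beta (payoff 12).
The only mutual best response is (Delta, Beta); neither player gains by switching there.

(Delta, Beta)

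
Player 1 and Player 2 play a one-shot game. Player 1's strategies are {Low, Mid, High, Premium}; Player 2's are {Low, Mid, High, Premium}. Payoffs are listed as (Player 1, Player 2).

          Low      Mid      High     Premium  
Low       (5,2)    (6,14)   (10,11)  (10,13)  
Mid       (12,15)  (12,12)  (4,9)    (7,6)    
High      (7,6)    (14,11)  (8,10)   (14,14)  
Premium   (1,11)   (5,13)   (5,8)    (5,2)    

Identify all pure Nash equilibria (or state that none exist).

Find each player's best response to every opponent strategy; NE are the intersections.
Player 1's best responses — vs Low: Mid (payoff 12); vs Mid: High (payoff 14); vs High: Low (payoff 10); vs Premium: High (payoff 14).
Player 2's best responses — vs Low: Mid (payoff 14); vs Mid: Low (payoff 15); vs High: Premium (payoff 14); vs Premium: Mid (payoff 13).
Mutual best responses occur at (Mid, Low) and (High, Premium); at each, neither player gains by switching.

(Mid, Low) and (High, Premium)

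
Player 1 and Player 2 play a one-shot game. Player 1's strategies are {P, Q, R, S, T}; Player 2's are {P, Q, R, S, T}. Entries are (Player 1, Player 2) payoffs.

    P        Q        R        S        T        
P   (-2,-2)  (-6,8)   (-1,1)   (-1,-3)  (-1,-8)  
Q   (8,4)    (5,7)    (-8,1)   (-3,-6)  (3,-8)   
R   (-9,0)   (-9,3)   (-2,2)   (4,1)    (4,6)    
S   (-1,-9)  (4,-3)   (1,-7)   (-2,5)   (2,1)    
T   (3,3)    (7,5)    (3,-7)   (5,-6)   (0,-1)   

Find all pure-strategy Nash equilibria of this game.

Find each player's best response to every opponent strategy; NE are the intersections.
Player 1's best responses — vs P: Q (payoff 8); vs Q: T (payoff 7); vs R: T (payoff 3); vs S: T (payoff 5); vs T: R (payoff 4).
Player 2's best responses — vs P: Q (payoff 8); vs Q: Q (payoff 7); vs R: T (payoff 6); vs S: S (payoff 5); vs T: Q (payoff 5).
Mutual best responses occur at (R, T) and (T, Q); at each, neither player gains by switching.

(R, T) and (T, Q)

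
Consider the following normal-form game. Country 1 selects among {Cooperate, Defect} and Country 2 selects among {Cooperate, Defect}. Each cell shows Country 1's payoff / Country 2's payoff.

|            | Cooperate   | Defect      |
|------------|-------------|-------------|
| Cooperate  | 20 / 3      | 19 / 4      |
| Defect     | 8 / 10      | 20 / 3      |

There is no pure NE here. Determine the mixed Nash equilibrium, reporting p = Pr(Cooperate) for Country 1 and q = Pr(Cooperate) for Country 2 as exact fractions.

Each player's mixing probability is pinned down by making the *other* player indifferent.
Country 2 indifferent between Cooperate and Defect: p·3 + (1−p)·10 = p·4 + (1−p)·3 ⟹ 10 + (-7)p = 3 + 1p ⟹ p = 7/8.
Country 1 indifferent between Cooperate and Defect: q·20 + (1−q)·19 = q·8 + (1−q)·20 ⟹ 19 + 1q = 20 + (-12)q ⟹ q = 1/13.

p = 7/8, q = 1/13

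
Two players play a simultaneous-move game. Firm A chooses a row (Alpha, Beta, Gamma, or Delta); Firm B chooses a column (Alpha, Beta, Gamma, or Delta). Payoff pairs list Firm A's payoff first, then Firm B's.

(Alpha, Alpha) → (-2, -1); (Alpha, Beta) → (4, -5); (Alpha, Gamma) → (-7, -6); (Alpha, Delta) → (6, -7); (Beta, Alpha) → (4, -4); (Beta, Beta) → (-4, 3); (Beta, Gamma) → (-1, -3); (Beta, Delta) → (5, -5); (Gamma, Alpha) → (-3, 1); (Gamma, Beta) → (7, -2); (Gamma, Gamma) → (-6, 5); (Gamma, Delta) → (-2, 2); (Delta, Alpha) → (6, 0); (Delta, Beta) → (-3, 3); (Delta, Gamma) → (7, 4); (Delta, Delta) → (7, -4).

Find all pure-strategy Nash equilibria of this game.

Check mutual best responses: a cell is a NE iff neither player can gain by unilaterally deviating.
Firm A's best responses — vs Alpha: Delta (payoff 6); vs Beta: Gamma (payoff 7); vs Gamma: Delta (payoff 7); vs Delta: Delta (payoff 7).
Firm B's best responses — vs Alpha: Alpha (payoff -1); vs Beta: Beta (payoff 3); vs Gamma: Gamma (payoff 5); vs Delta: Gamma (payoff 4).
The only mutual best response is (Delta, Gamma); neither player gains by switching there.

(Delta, Gamma)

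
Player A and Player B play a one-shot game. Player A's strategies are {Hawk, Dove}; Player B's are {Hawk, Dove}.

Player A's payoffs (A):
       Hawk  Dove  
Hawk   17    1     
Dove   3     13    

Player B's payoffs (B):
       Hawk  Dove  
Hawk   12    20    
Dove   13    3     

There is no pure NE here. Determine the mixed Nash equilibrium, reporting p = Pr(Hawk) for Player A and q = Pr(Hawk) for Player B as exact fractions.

p = 5/9, q = 6/13

In a mixed NE each player is indifferent between their pure strategies, so the opponent's mix sets the indifference.
Player B indifferent between Hawk and Dove: p·12 + (1−p)·13 = p·20 + (1−p)·3 ⟹ 13 + (-1)p = 3 + 17p ⟹ p = 5/9.
Player A indifferent between Hawk and Dove: q·17 + (1−q)·1 = q·3 + (1−q)·13 ⟹ 1 + 16q = 13 + (-10)q ⟹ q = 6/13.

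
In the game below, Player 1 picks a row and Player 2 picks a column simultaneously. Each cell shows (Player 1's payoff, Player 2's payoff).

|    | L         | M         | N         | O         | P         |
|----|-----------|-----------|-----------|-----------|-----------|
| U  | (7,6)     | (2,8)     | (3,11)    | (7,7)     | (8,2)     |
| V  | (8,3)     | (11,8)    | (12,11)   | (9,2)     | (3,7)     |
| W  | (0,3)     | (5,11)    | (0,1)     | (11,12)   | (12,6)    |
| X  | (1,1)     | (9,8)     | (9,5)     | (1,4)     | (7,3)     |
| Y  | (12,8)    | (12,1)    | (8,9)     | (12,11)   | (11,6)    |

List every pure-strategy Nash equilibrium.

A profile is a Nash equilibrium when each player is best-responding to the other.
Player 1's best responses — vs L: Y (payoff 12); vs M: Y (payoff 12); vs N: V (payoff 12); vs O: Y (payoff 12); vs P: W (payoff 12).
Player 2's best responses — vs U: N (payoff 11); vs V: N (payoff 11); vs W: O (payoff 12); vs X: M (payoff 8); vs Y: O (payoff 11).
Mutual best responses occur at (V, N) and (Y, O); at each, neither player gains by switching.

(V, N) and (Y, O)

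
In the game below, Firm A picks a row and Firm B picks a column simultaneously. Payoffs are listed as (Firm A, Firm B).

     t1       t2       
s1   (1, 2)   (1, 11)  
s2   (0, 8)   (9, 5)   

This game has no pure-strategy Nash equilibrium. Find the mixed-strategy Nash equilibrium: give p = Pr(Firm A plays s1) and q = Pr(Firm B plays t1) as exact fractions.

p = 1/4, q = 8/9

In a mixed NE each player is indifferent between their pure strategies, so the opponent's mix sets the indifference.
Firm B indifferent between t1 and t2: p·2 + (1−p)·8 = p·11 + (1−p)·5 ⟹ 8 + (-6)p = 5 + 6p ⟹ p = 1/4.
Firm A indifferent between s1 and s2: q·1 + (1−q)·1 = q·0 + (1−q)·9 ⟹ 1 + 0q = 9 + (-9)q ⟹ q = 8/9.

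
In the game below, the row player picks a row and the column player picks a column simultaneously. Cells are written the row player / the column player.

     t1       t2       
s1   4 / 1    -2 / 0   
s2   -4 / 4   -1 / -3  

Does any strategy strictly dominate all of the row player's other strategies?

No strictly dominant strategy

Check whether one of the row player's strategies beats all alternatives regardless of what the opponent does.
s1 is not dominant: against t2, s2 gives -1 > -2.
s2 is not dominant: against t1, s1 gives 4 > -4.
No single strategy is best against every opponent action.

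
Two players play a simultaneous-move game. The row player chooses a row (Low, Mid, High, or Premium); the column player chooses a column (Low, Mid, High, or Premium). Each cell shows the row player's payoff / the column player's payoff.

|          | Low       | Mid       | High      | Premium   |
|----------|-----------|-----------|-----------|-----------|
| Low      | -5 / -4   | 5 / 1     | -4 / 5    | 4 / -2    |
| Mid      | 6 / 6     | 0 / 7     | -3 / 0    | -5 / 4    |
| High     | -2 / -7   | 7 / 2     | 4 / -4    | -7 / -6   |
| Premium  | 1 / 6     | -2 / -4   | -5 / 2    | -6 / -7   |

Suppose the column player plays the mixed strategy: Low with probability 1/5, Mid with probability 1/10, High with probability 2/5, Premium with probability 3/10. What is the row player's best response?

Compute the row player's expected payoff from each pure strategy against the given mix.
Low: (1/5)·(-5) + (1/10)·5 + (2/5)·(-4) + (3/10)·4 = -9/10
Mid: (1/5)·6 + (1/10)·0 + (2/5)·(-3) + (3/10)·(-5) = -3/2
High: (1/5)·(-2) + (1/10)·7 + (2/5)·4 + (3/10)·(-7) = -1/5
Premium: (1/5)·1 + (1/10)·(-2) + (2/5)·(-5) + (3/10)·(-6) = -19/5
Highest expected payoff is -1/5, from High.

High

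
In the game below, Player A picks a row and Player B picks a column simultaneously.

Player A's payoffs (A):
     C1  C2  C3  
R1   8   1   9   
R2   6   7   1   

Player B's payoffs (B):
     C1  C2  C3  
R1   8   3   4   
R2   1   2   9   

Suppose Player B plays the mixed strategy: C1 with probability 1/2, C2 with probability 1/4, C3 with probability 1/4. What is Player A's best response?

Player A's best reply maximizes expected payoff against the mix.
R1: (1/2)·8 + (1/4)·1 + (1/4)·9 = 13/2
R2: (1/2)·6 + (1/4)·7 + (1/4)·1 = 5
Highest expected payoff is 13/2, from R1.

R1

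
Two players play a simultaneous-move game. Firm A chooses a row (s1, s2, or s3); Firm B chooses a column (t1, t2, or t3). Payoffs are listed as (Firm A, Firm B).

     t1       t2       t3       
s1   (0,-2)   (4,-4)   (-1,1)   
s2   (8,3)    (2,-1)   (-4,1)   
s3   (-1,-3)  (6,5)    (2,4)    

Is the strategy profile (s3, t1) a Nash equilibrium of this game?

Holding Firm B at t1: Firm A gets -1 from s3 but could get 8 by switching to s2. Firm A has a profitable deviation.

No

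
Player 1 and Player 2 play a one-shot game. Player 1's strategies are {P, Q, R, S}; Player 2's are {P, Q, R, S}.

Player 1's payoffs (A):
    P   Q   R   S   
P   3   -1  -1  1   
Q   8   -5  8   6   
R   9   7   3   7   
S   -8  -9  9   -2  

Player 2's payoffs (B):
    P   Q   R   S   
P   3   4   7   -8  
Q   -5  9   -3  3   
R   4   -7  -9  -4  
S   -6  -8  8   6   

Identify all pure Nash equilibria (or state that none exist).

A profile is a Nash equilibrium when each player is best-responding to the other.
Player 1's best responses — vs P: R (payoff 9); vs Q: R (payoff 7); vs R: S (payoff 9); vs S: R (payoff 7).
Player 2's best responses — vs P: R (payoff 7); vs Q: Q (payoff 9); vs R: P (payoff 4); vs S: R (payoff 8).
Mutual best responses occur at (R, P) and (S, R); at each, neither player gains by switching.

(R, P) and (S, R)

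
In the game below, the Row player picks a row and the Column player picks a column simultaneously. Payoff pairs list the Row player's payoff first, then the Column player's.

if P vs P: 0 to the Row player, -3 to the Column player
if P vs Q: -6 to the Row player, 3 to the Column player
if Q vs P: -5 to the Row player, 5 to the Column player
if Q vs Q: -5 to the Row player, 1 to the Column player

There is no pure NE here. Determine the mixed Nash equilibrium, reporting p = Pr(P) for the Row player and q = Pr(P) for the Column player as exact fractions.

p = 2/5, q = 1/6

Each player's mixing probability is pinned down by making the *other* player indifferent.
The Column player indifferent between P and Q: p·(-3) + (1−p)·5 = p·3 + (1−p)·1 ⟹ 5 + (-8)p = 1 + 2p ⟹ p = 2/5.
The Row player indifferent between P and Q: q·0 + (1−q)·(-6) = q·(-5) + (1−q)·(-5) ⟹ (-6) + 6q = (-5) + 0q ⟹ q = 1/6.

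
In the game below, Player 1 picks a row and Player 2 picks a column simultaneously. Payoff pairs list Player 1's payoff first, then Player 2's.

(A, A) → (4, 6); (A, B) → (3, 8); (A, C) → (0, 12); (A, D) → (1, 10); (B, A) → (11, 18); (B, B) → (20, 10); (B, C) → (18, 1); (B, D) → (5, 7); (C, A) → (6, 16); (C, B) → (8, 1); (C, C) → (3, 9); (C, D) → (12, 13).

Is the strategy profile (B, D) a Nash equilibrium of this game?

Holding Player 2 at D: Player 1 gets 5 from B but could get 12 by switching to C. Player 1 has a profitable deviation.

No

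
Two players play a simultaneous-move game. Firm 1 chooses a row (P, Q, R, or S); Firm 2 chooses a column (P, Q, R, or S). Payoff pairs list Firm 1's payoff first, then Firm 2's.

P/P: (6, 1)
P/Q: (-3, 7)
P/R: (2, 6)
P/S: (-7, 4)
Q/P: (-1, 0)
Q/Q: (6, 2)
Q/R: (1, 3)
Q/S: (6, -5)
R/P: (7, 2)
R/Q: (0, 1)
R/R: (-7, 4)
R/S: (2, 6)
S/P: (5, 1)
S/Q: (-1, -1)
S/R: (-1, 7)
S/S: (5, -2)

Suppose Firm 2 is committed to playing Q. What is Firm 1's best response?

With Firm 2 fixed at Q, Firm 1's payoffs are: P → -3, Q → 6, R → 0, S → -1.
The maximum is 6, achieved by Q.

Q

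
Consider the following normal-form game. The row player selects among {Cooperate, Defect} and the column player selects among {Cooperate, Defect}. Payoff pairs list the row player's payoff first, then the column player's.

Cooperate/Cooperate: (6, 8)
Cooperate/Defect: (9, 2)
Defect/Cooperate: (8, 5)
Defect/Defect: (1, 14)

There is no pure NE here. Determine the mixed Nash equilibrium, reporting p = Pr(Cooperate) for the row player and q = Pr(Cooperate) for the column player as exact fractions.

In a mixed NE each player is indifferent between their pure strategies, so the opponent's mix sets the indifference.
The column player indifferent between Cooperate and Defect: p·8 + (1−p)·5 = p·2 + (1−p)·14 ⟹ 5 + 3p = 14 + (-12)p ⟹ p = 3/5.
The row player indifferent between Cooperate and Defect: q·6 + (1−q)·9 = q·8 + (1−q)·1 ⟹ 9 + (-3)q = 1 + 7q ⟹ q = 4/5.

p = 3/5, q = 4/5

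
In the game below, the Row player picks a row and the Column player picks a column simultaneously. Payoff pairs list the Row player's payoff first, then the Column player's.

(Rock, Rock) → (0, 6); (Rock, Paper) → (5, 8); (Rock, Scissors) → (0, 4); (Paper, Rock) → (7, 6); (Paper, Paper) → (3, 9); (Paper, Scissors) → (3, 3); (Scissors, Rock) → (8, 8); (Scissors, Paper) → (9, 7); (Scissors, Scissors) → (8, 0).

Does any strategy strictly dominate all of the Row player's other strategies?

A strategy is strictly dominant if it gives the Row player a strictly higher payoff than every other strategy, against every choice by the opponent.
Scissors strictly dominates: vs Rock: 8 > each of {0, 7}; vs Paper: 9 > each of {5, 3}; vs Scissors: 8 > each of {0, 3}.

Scissors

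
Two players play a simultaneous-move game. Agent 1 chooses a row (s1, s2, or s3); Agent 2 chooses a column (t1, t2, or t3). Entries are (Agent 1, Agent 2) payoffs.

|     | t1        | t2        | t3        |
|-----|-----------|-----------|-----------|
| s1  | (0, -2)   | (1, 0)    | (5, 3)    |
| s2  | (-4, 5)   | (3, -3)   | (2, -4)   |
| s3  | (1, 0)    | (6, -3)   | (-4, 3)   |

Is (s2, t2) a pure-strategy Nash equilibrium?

No

Holding Agent 2 at t2: Agent 1 gets 3 from s2 but could get 6 by switching to s3. Agent 1 has a profitable deviation.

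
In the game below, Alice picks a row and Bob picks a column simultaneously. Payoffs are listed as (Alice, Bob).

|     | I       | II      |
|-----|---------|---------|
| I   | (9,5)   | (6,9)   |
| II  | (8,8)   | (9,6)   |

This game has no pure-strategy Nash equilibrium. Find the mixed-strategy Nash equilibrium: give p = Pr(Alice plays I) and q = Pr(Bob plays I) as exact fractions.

p = 1/3, q = 3/4

In a mixed NE each player is indifferent between their pure strategies, so the opponent's mix sets the indifference.
Bob indifferent between I and II: p·5 + (1−p)·8 = p·9 + (1−p)·6 ⟹ 8 + (-3)p = 6 + 3p ⟹ p = 1/3.
Alice indifferent between I and II: q·9 + (1−q)·6 = q·8 + (1−q)·9 ⟹ 6 + 3q = 9 + (-1)q ⟹ q = 3/4.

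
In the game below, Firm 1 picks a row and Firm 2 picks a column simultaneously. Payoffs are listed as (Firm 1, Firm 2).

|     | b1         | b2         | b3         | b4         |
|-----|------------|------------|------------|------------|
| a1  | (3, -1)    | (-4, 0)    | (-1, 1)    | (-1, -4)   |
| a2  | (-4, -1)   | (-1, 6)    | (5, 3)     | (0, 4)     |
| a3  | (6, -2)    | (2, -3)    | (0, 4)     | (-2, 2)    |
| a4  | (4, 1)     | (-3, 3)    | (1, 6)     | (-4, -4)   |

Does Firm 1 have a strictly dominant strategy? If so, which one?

A strategy is strictly dominant if it gives Firm 1 a strictly higher payoff than every other strategy, against every choice by the opponent.
a1 is not dominant: against b1, a3 gives 6 > 3.
a2 is not dominant: against b1, a1 gives 3 > -4.
a3 is not dominant: against b3, a2 gives 5 > 0.
a4 is not dominant: against b1, a3 gives 6 > 4.
No single strategy is best against every opponent action.

No strictly dominant strategy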